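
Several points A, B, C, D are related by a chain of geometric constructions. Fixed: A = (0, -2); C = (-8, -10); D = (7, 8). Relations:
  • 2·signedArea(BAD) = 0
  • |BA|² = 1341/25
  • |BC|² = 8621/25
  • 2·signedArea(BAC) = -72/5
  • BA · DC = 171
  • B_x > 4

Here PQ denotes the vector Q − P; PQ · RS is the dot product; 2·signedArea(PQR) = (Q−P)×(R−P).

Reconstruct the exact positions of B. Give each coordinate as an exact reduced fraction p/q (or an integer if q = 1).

1. B_x = 21/5  [2·signedArea(BAD) = 0 ∩ BA · DC = 171]
2. B_y = 4  [2·signedArea(BAD) = 0 ∩ BA · DC = 171]
   → B = (21/5, 4)

B = (21/5, 4)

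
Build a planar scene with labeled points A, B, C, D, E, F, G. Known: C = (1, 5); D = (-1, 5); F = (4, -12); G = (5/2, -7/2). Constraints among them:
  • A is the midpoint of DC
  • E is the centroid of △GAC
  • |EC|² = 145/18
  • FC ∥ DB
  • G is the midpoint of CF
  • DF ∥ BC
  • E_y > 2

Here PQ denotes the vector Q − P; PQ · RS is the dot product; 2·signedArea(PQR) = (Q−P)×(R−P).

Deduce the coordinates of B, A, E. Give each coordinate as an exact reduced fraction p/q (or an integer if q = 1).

A = (0, 5)
B = (-4, 22)
E = (7/6, 13/6)

1. B_x = -4  [DF ∥ BC ∩ FC ∥ DB]
2. B_y = 22  [DF ∥ BC ∩ FC ∥ DB]
   → B = (-4, 22)
3. A_x = 0  [A is the midpoint of DC]
4. A_y = 5  [A is the midpoint of DC]
   → A = (0, 5)
5. E_x = 7/6  [E is the centroid of △GAC]
6. E_y = 13/6  [E is the centroid of △GAC]
   → E = (7/6, 13/6)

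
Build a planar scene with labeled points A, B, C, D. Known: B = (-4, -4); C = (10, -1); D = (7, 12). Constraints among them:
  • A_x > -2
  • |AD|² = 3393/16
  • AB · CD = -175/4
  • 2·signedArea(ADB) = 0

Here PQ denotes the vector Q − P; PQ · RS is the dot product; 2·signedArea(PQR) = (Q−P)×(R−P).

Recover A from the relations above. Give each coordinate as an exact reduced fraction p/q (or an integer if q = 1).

1. A_x = -5/4  [2·signedArea(ADB) = 0 ∩ AB · CD = -175/4]
2. A_y = 0  [2·signedArea(ADB) = 0 ∩ AB · CD = -175/4]
   → A = (-5/4, 0)

A = (-5/4, 0)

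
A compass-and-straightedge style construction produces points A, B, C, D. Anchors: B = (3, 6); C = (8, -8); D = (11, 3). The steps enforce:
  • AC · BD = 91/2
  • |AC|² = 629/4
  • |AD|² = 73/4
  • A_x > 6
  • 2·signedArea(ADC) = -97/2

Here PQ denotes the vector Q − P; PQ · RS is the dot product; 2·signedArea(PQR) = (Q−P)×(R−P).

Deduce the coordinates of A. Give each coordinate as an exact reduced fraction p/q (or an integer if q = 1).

1. A_x = 7  [2·signedArea(ADC) = -97/2 ∩ AC · BD = 91/2]
2. A_y = 9/2  [2·signedArea(ADC) = -97/2 ∩ AC · BD = 91/2]
   → A = (7, 9/2)

A = (7, 9/2)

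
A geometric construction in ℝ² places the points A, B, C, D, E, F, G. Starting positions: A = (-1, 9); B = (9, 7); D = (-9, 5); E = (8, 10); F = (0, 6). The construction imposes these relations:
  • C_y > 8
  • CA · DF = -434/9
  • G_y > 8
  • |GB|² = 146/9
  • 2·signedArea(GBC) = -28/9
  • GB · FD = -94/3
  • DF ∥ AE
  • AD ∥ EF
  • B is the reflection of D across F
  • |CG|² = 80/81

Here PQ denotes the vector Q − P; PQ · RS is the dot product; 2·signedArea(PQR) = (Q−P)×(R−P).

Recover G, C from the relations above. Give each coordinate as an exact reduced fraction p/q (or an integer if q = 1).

C = (40/9, 74/9)
G = (16/3, 26/3)

1. G_x = 16/3  [line 9·x + 1·y + -170/3 = 0 ∩ |GB|² = 146/9]
2. G_y = 26/3  [line 9·x + 1·y + -170/3 = 0 ∩ |GB|² = 146/9]
   → G = (16/3, 26/3)
3. C_x = 40/9  [2·signedArea(GBC) = -28/9 ∩ CA · DF = -434/9]
4. C_y = 74/9  [2·signedArea(GBC) = -28/9 ∩ CA · DF = -434/9]
   → C = (40/9, 74/9)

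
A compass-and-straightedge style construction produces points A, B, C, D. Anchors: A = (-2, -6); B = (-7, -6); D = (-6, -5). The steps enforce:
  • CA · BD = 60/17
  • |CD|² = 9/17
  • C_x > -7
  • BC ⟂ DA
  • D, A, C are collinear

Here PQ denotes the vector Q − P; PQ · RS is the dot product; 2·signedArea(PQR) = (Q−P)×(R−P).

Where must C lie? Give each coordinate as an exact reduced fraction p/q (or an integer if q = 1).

1. C_x = -114/17  [D, A, C are collinear ∩ BC ⟂ DA]
2. C_y = -82/17  [D, A, C are collinear ∩ BC ⟂ DA]
   → C = (-114/17, -82/17)

C = (-114/17, -82/17)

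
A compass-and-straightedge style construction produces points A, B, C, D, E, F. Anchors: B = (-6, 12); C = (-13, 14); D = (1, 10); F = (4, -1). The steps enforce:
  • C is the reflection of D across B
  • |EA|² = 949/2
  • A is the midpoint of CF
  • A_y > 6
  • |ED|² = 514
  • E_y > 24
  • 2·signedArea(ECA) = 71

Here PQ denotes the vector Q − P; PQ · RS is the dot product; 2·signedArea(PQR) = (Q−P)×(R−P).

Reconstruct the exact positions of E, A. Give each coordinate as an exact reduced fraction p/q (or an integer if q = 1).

1. A_x = -9/2  [A is the midpoint of CF]
2. A_y = 13/2  [A is the midpoint of CF]
   → A = (-9/2, 13/2)
3. E_x = -16  [line 15/2·x + 17/2·y + -185/2 = 0 ∩ |ED|² = 514]
4. E_y = 25  [line 15/2·x + 17/2·y + -185/2 = 0 ∩ |ED|² = 514]
   → E = (-16, 25)

A = (-9/2, 13/2)
E = (-16, 25)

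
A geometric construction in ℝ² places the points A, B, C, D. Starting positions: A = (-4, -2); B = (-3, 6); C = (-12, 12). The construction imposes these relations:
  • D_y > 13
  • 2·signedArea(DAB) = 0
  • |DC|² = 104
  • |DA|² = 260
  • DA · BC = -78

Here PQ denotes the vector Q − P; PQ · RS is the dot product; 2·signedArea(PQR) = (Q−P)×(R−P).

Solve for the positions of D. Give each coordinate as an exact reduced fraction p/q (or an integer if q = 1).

D = (-2, 14)

1. D_x = -2  [2·signedArea(DAB) = 0 ∩ DA · BC = -78]
2. D_y = 14  [2·signedArea(DAB) = 0 ∩ DA · BC = -78]
   → D = (-2, 14)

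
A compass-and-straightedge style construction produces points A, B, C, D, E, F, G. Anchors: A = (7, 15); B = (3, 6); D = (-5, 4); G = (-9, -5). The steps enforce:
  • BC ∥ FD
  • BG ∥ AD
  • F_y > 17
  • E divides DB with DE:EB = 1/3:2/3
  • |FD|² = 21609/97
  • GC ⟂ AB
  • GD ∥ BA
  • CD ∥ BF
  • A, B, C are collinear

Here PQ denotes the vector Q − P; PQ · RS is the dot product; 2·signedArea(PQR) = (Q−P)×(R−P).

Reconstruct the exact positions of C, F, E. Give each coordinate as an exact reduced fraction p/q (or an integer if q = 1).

1. C_x = -297/97  [A, B, C are collinear ∩ GC ⟂ AB]
2. C_y = -741/97  [A, B, C are collinear ∩ GC ⟂ AB]
   → C = (-297/97, -741/97)
3. F_x = 103/97  [BC ∥ FD ∩ CD ∥ BF]
4. F_y = 1711/97  [BC ∥ FD ∩ CD ∥ BF]
   → F = (103/97, 1711/97)
5. E_x = -7/3  [E divides DB with DE:EB = 1/3:2/3]
6. E_y = 14/3  [E divides DB with DE:EB = 1/3:2/3]
   → E = (-7/3, 14/3)

C = (-297/97, -741/97)
E = (-7/3, 14/3)
F = (103/97, 1711/97)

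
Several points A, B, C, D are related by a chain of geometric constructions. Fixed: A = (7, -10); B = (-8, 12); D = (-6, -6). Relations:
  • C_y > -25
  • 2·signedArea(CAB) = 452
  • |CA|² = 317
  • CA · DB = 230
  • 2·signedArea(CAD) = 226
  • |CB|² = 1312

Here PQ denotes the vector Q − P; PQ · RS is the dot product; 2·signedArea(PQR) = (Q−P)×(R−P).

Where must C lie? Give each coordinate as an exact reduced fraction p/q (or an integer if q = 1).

1. C_x = -4  [2·signedArea(CAD) = 226 ∩ 2·signedArea(CAB) = 452]
2. C_y = -24  [2·signedArea(CAD) = 226 ∩ 2·signedArea(CAB) = 452]
   → C = (-4, -24)

C = (-4, -24)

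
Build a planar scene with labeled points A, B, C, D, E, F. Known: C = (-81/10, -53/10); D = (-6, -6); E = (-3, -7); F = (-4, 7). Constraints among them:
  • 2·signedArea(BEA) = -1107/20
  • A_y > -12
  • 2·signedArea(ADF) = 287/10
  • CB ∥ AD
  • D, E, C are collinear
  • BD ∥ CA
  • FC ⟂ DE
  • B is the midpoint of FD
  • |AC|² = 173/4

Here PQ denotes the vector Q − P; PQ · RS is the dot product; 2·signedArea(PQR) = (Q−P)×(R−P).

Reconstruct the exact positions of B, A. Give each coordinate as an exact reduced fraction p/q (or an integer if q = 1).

1. B_x = -5  [B is the midpoint of FD]
2. B_y = 1/2  [B is the midpoint of FD]
   → B = (-5, 1/2)
3. A_x = -91/10  [CB ∥ AD ∩ BD ∥ CA]
4. A_y = -59/5  [CB ∥ AD ∩ BD ∥ CA]
   → A = (-91/10, -59/5)

A = (-91/10, -59/5)
B = (-5, 1/2)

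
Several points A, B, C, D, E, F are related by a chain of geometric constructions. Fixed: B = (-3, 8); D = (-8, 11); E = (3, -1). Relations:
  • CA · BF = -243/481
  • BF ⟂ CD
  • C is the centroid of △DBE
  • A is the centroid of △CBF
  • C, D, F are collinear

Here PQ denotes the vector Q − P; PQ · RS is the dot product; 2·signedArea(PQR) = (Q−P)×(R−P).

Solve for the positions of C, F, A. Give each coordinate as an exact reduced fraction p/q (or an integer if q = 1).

1. C_x = -8/3  [C is the centroid of △DBE]
2. C_y = 6  [C is the centroid of △DBE]
   → C = (-8/3, 6)
3. F_x = -1848/481  [C, D, F are collinear ∩ BF ⟂ CD]
4. F_y = 3416/481  [C, D, F are collinear ∩ BF ⟂ CD]
   → F = (-1848/481, 3416/481)
5. A_x = -13721/4329  [A is the centroid of △CBF]
6. A_y = 10150/1443  [A is the centroid of △CBF]
   → A = (-13721/4329, 10150/1443)

A = (-13721/4329, 10150/1443)
C = (-8/3, 6)
F = (-1848/481, 3416/481)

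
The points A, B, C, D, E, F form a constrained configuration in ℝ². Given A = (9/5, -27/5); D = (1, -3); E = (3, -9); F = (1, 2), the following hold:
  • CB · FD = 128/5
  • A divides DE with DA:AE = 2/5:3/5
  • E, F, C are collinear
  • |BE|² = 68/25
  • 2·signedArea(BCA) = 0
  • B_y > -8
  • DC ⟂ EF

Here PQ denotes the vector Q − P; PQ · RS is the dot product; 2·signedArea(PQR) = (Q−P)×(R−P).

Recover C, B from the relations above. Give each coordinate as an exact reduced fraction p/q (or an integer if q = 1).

B = (43/25, -199/25)
C = (47/25, -71/25)

1. C_x = 47/25  [E, F, C are collinear ∩ DC ⟂ EF]
2. C_y = -71/25  [E, F, C are collinear ∩ DC ⟂ EF]
   → C = (47/25, -71/25)
3. B_x = 43/25  [2·signedArea(BCA) = 0 ∩ CB · FD = 128/5]
4. B_y = -199/25  [2·signedArea(BCA) = 0 ∩ CB · FD = 128/5]
   → B = (43/25, -199/25)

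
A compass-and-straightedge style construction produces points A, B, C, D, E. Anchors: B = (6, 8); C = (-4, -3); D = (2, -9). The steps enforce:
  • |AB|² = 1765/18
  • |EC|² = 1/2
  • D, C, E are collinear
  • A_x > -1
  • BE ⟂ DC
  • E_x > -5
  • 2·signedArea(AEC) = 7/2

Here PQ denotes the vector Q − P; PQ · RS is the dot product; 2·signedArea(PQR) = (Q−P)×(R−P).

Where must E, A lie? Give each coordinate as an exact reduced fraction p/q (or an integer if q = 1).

1. E_x = -9/2  [D, C, E are collinear ∩ BE ⟂ DC]
2. E_y = -5/2  [D, C, E are collinear ∩ BE ⟂ DC]
   → E = (-9/2, -5/2)
3. A_x = -5/6  [line 1/2·x + 1/2·y + 0 = 0 ∩ |AB|² = 1765/18]
4. A_y = 5/6  [line 1/2·x + 1/2·y + 0 = 0 ∩ |AB|² = 1765/18]
   → A = (-5/6, 5/6)

A = (-5/6, 5/6)
E = (-9/2, -5/2)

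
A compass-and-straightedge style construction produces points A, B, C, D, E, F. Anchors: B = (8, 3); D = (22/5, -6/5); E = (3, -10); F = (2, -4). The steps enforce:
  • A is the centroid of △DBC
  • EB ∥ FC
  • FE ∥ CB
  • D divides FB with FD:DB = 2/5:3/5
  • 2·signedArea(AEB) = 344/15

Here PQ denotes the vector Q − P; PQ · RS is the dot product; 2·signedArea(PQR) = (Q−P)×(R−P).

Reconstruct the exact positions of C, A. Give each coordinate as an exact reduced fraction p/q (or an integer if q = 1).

A = (97/15, 18/5)
C = (7, 9)

1. C_x = 7  [FE ∥ CB ∩ EB ∥ FC]
2. C_y = 9  [FE ∥ CB ∩ EB ∥ FC]
   → C = (7, 9)
3. A_x = 97/15  [A is the centroid of △DBC]
4. A_y = 18/5  [A is the centroid of △DBC]
   → A = (97/15, 18/5)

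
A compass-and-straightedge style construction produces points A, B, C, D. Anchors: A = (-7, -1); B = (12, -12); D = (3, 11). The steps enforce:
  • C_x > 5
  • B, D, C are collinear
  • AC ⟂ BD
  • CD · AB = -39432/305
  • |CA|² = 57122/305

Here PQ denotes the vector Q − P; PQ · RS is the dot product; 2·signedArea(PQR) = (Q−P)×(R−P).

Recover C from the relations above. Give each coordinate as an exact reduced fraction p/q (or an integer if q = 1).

C = (1752/305, 1216/305)

1. C_x = 1752/305  [B, D, C are collinear ∩ AC ⟂ BD]
2. C_y = 1216/305  [B, D, C are collinear ∩ AC ⟂ BD]
   → C = (1752/305, 1216/305)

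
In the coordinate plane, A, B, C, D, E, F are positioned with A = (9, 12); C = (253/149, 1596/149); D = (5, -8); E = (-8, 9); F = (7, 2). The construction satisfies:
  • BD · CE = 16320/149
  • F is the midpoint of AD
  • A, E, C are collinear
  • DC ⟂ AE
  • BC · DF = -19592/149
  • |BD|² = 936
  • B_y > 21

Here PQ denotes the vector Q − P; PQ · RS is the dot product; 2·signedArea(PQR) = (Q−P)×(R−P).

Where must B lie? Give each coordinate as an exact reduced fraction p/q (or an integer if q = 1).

1. B_x = 11  [BD · CE = 16320/149 ∩ BC · DF = -19592/149]
2. B_y = 22  [BD · CE = 16320/149 ∩ BC · DF = -19592/149]
   → B = (11, 22)

B = (11, 22)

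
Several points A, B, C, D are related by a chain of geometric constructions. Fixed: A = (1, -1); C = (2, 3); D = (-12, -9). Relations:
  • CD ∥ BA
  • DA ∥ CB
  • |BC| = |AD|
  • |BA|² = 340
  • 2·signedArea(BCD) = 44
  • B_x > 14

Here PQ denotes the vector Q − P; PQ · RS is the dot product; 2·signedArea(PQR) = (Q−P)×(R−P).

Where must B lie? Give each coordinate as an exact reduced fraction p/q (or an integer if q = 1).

1. B_x = 15  [CD ∥ BA ∩ DA ∥ CB]
2. B_y = 11  [CD ∥ BA ∩ DA ∥ CB]
   → B = (15, 11)

B = (15, 11)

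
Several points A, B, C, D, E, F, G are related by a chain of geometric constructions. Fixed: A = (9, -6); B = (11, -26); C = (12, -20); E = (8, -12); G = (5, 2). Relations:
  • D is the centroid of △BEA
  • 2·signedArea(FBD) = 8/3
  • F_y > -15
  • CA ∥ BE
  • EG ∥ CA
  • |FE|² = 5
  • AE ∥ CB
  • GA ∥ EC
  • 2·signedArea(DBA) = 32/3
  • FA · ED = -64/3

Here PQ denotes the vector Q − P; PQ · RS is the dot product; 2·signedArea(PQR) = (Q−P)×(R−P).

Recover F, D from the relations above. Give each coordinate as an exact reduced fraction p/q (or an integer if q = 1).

D = (28/3, -44/3)
F = (9, -14)

1. D_x = 28/3  [D is the centroid of △BEA]
2. D_y = -44/3  [D is the centroid of △BEA]
   → D = (28/3, -44/3)
3. F_x = 9  [FA · ED = -64/3 ∩ 2·signedArea(FBD) = 8/3]
4. F_y = -14  [FA · ED = -64/3 ∩ 2·signedArea(FBD) = 8/3]
   → F = (9, -14)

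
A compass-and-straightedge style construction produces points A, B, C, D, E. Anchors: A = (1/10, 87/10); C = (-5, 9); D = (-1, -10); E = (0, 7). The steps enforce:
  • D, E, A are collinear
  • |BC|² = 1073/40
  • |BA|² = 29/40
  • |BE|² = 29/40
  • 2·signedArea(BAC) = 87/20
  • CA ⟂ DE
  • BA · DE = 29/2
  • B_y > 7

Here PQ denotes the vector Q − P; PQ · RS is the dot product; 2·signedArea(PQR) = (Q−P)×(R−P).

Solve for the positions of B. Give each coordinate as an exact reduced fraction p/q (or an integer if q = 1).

B = (1/20, 157/20)

1. B_x = 1/20  [line -1·x + -17·y + 267/2 = 0 ∩ |BE|² = 29/40]
2. B_y = 157/20  [line -1·x + -17·y + 267/2 = 0 ∩ |BE|² = 29/40]
   → B = (1/20, 157/20)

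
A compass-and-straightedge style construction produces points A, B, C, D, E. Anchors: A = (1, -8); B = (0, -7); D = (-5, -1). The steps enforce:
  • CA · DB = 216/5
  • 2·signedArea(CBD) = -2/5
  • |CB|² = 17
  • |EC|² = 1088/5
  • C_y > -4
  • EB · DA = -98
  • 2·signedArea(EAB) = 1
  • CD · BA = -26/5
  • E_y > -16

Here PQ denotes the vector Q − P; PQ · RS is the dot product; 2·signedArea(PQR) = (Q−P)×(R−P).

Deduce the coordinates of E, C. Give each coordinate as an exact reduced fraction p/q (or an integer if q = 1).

C = (-13/5, -19/5)
E = (7, -15)

1. E_x = 7  [EB · DA = -98 ∩ 2·signedArea(EAB) = 1]
2. E_y = -15  [EB · DA = -98 ∩ 2·signedArea(EAB) = 1]
   → E = (7, -15)
3. C_x = -13/5  [CA · DB = 216/5 ∩ CD · BA = -26/5]
4. C_y = -19/5  [CA · DB = 216/5 ∩ CD · BA = -26/5]
   → C = (-13/5, -19/5)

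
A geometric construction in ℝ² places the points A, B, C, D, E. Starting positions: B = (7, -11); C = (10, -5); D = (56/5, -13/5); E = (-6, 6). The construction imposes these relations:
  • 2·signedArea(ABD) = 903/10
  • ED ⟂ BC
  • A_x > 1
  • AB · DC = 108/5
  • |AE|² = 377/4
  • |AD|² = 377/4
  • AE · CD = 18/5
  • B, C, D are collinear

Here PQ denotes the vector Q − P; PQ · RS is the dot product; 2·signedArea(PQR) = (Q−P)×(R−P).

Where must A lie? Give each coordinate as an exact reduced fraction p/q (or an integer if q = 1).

A = (2, 1/2)

1. A_x = 2  [AB · DC = 108/5 ∩ 2·signedArea(ABD) = 903/10]
2. A_y = 1/2  [AB · DC = 108/5 ∩ 2·signedArea(ABD) = 903/10]
   → A = (2, 1/2)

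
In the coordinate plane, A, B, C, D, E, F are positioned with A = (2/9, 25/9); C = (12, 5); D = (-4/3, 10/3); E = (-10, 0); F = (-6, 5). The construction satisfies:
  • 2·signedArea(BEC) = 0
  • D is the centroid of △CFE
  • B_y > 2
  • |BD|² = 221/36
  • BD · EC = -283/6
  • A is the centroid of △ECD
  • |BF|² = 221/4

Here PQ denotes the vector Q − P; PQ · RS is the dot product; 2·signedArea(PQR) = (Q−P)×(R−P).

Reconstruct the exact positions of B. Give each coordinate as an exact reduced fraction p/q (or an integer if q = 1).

1. B_x = 1  [2·signedArea(BEC) = 0 ∩ BD · EC = -283/6]
2. B_y = 5/2  [2·signedArea(BEC) = 0 ∩ BD · EC = -283/6]
   → B = (1, 5/2)

B = (1, 5/2)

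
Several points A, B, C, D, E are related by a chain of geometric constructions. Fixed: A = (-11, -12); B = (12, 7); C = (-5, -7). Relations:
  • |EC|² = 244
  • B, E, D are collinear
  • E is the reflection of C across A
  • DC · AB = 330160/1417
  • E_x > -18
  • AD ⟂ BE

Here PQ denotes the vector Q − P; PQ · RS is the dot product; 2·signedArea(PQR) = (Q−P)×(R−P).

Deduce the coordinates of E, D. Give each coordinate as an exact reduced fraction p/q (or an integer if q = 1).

D = (-15563/1417, -17033/1417)
E = (-17, -17)

1. E_x = -17  [E is the reflection of C across A]
2. E_y = -17  [E is the reflection of C across A]
   → E = (-17, -17)
3. D_x = -15563/1417  [B, E, D are collinear ∩ AD ⟂ BE]
4. D_y = -17033/1417  [B, E, D are collinear ∩ AD ⟂ BE]
   → D = (-15563/1417, -17033/1417)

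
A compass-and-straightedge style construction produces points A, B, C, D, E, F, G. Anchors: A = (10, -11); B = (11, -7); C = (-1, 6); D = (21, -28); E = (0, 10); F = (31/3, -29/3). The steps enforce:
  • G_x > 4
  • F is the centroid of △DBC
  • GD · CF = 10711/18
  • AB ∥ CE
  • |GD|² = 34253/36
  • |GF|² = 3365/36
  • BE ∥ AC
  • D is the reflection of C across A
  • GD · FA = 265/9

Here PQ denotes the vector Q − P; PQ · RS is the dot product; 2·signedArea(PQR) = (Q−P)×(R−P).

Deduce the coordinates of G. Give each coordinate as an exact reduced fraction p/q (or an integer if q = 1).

G = (14/3, -11/6)

1. G_x = 14/3  [GD · FA = 265/9 ∩ GD · CF = 10711/18]
2. G_y = -11/6  [GD · FA = 265/9 ∩ GD · CF = 10711/18]
   → G = (14/3, -11/6)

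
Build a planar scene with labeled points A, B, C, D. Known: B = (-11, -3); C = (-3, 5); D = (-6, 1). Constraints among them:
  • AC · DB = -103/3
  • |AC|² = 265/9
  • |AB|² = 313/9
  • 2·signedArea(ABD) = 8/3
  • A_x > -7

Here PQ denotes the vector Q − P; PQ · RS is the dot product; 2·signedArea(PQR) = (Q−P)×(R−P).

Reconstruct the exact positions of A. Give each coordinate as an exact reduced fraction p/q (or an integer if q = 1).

1. A_x = -20/3  [AC · DB = -103/3 ∩ 2·signedArea(ABD) = 8/3]
2. A_y = 1  [AC · DB = -103/3 ∩ 2·signedArea(ABD) = 8/3]
   → A = (-20/3, 1)

A = (-20/3, 1)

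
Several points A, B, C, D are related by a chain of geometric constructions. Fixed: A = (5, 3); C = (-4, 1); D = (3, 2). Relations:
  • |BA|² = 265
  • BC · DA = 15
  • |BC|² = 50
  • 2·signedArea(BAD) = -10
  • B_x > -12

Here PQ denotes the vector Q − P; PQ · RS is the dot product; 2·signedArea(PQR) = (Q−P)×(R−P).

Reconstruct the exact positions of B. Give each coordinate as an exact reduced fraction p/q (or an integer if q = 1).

B = (-11, 0)

1. B_x = -11  [2·signedArea(BAD) = -10 ∩ BC · DA = 15]
2. B_y = 0  [2·signedArea(BAD) = -10 ∩ BC · DA = 15]
   → B = (-11, 0)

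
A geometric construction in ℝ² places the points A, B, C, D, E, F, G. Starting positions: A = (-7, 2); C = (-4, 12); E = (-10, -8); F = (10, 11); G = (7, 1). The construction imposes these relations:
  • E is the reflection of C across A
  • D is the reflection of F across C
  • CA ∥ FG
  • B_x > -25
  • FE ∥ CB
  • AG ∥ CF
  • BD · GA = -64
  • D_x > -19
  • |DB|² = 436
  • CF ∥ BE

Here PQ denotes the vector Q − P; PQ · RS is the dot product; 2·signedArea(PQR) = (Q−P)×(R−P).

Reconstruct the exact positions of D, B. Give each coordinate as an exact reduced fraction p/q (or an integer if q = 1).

1. D_x = -18  [D is the reflection of F across C]
2. D_y = 13  [D is the reflection of F across C]
   → D = (-18, 13)
3. B_x = -24  [CF ∥ BE ∩ FE ∥ CB]
4. B_y = -7  [CF ∥ BE ∩ FE ∥ CB]
   → B = (-24, -7)

B = (-24, -7)
D = (-18, 13)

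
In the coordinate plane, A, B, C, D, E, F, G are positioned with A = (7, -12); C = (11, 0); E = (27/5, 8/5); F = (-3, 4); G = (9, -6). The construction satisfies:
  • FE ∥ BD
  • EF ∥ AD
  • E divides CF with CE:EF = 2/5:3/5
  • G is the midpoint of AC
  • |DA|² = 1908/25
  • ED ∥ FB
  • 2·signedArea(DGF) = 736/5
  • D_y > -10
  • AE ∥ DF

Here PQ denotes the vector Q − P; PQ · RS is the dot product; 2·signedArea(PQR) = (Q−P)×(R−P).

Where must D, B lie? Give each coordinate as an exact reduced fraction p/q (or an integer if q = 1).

1. D_x = -7/5  [AE ∥ DF ∩ EF ∥ AD]
2. D_y = -48/5  [AE ∥ DF ∩ EF ∥ AD]
   → D = (-7/5, -48/5)
3. B_x = -49/5  [FE ∥ BD ∩ ED ∥ FB]
4. B_y = -36/5  [FE ∥ BD ∩ ED ∥ FB]
   → B = (-49/5, -36/5)

B = (-49/5, -36/5)
D = (-7/5, -48/5)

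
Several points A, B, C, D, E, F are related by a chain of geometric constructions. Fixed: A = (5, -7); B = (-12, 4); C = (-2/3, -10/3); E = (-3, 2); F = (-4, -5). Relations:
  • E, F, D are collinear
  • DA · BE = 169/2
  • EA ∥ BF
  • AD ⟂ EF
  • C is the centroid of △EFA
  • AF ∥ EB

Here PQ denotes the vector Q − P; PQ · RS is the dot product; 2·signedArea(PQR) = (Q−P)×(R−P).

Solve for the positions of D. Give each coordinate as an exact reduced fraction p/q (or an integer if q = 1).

1. D_x = -41/10  [E, F, D are collinear ∩ AD ⟂ EF]
2. D_y = -57/10  [E, F, D are collinear ∩ AD ⟂ EF]
   → D = (-41/10, -57/10)

D = (-41/10, -57/10)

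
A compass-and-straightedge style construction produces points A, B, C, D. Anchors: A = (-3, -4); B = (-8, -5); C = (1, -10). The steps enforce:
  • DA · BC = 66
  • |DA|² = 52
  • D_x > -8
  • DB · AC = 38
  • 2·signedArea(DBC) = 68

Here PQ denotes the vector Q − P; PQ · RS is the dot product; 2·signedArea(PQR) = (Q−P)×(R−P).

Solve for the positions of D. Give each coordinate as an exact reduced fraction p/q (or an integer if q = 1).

1. D_x = -7  [DB · AC = 38 ∩ DA · BC = 66]
2. D_y = 2  [DB · AC = 38 ∩ DA · BC = 66]
   → D = (-7, 2)

D = (-7, 2)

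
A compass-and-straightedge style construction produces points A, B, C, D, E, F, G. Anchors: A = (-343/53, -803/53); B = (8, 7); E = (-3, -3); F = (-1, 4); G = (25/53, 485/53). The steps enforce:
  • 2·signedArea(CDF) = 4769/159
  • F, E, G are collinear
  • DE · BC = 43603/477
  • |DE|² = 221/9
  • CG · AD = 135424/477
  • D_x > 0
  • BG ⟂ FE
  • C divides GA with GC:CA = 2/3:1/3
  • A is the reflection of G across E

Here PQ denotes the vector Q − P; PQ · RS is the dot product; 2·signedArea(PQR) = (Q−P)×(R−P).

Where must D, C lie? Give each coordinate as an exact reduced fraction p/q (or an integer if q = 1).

C = (-661/159, -1121/159)
D = (2/3, 1/3)

1. C_x = -661/159  [C divides GA with GC:CA = 2/3:1/3]
2. C_y = -1121/159  [C divides GA with GC:CA = 2/3:1/3]
   → C = (-661/159, -1121/159)
3. D_x = 2/3  [DE · BC = 43603/477 ∩ 2·signedArea(CDF) = 4769/159]
4. D_y = 1/3  [DE · BC = 43603/477 ∩ 2·signedArea(CDF) = 4769/159]
   → D = (2/3, 1/3)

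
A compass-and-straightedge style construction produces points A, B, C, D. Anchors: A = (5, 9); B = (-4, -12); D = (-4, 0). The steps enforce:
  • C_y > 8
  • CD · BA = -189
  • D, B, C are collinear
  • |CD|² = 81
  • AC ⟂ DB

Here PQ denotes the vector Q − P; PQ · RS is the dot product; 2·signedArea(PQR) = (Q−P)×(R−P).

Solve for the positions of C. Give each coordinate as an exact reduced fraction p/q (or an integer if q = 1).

1. C_x = -4  [D, B, C are collinear ∩ AC ⟂ DB]
2. C_y = 9  [D, B, C are collinear ∩ AC ⟂ DB]
   → C = (-4, 9)

C = (-4, 9)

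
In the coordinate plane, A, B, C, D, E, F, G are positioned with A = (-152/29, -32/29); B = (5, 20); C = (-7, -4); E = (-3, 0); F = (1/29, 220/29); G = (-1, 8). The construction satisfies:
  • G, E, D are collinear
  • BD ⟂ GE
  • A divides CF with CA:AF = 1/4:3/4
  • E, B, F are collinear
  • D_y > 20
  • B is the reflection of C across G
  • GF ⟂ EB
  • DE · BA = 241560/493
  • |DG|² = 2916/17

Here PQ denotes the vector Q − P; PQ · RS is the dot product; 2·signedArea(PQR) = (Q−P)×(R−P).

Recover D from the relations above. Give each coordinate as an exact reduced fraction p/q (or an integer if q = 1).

D = (37/17, 352/17)

1. D_x = 37/17  [G, E, D are collinear ∩ BD ⟂ GE]
2. D_y = 352/17  [G, E, D are collinear ∩ BD ⟂ GE]
   → D = (37/17, 352/17)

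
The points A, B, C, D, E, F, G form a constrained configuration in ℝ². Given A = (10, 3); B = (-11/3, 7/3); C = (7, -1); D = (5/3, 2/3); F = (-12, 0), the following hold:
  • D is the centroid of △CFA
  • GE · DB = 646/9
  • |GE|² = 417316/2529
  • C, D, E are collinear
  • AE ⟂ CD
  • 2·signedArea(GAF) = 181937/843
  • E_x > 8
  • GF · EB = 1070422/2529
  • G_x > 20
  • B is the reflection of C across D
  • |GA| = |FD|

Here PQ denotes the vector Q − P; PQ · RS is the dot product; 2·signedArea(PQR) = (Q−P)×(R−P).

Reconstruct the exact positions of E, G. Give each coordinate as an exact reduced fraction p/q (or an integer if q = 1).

E = (2415/281, -421/281)
G = (17581/843, -4493/843)

1. E_x = 2415/281  [C, D, E are collinear ∩ AE ⟂ CD]
2. E_y = -421/281  [C, D, E are collinear ∩ AE ⟂ CD]
   → E = (2415/281, -421/281)
3. G_x = 17581/843  [2·signedArea(GAF) = 181937/843 ∩ GE · DB = 646/9]
4. G_y = -4493/843  [2·signedArea(GAF) = 181937/843 ∩ GE · DB = 646/9]
   → G = (17581/843, -4493/843)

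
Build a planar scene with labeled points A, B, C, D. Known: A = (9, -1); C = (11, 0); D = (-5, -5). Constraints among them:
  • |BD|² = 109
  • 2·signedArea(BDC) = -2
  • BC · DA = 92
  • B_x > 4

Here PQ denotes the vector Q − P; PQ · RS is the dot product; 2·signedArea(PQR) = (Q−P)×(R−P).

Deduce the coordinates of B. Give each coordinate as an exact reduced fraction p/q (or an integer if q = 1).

B = (5, -2)

1. B_x = 5  [2·signedArea(BDC) = -2 ∩ BC · DA = 92]
2. B_y = -2  [2·signedArea(BDC) = -2 ∩ BC · DA = 92]
   → B = (5, -2)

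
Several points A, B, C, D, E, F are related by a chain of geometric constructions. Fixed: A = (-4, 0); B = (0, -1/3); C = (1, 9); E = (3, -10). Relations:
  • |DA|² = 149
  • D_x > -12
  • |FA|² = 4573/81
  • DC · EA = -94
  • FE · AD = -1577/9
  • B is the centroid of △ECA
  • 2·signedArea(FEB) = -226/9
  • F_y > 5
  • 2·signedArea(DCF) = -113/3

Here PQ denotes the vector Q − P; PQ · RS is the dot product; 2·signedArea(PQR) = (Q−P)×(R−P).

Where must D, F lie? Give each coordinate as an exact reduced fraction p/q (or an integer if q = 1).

D = (-11, 10)
F = (2/3, 53/9)

1. D_x = -11  [line 7·x + -10·y + 177 = 0 ∩ |DA|² = 149]
2. D_y = 10  [line 7·x + -10·y + 177 = 0 ∩ |DA|² = 149]
   → D = (-11, 10)
3. F_x = 2/3  [2·signedArea(DCF) = -113/3 ∩ 2·signedArea(FEB) = -226/9]
4. F_y = 53/9  [2·signedArea(DCF) = -113/3 ∩ 2·signedArea(FEB) = -226/9]
   → F = (2/3, 53/9)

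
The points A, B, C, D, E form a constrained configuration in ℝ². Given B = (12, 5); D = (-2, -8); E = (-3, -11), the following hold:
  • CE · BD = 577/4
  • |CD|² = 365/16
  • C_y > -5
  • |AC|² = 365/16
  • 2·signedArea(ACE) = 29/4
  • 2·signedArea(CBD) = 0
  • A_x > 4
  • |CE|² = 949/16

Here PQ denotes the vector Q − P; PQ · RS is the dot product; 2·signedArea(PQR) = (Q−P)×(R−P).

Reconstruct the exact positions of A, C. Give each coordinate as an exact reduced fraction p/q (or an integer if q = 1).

1. C_x = 3/2  [2·signedArea(CBD) = 0 ∩ CE · BD = 577/4]
2. C_y = -19/4  [2·signedArea(CBD) = 0 ∩ CE · BD = 577/4]
   → C = (3/2, -19/4)
3. A_x = 5  [line 25/4·x + -9/2·y + -38 = 0 ∩ |AC|² = 365/16]
4. A_y = -3/2  [line 25/4·x + -9/2·y + -38 = 0 ∩ |AC|² = 365/16]
   → A = (5, -3/2)

A = (5, -3/2)
C = (3/2, -19/4)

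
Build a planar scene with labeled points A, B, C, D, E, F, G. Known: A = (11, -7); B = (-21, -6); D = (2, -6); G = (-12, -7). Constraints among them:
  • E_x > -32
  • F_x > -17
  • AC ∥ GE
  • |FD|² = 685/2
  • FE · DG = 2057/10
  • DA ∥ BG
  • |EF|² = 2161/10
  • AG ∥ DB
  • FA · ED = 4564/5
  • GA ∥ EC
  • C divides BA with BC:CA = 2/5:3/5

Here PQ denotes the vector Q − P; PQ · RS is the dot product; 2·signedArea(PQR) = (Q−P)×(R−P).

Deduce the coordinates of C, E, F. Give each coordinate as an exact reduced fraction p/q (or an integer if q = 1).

1. C_x = -41/5  [C divides BA with BC:CA = 2/5:3/5]
2. C_y = -32/5  [C divides BA with BC:CA = 2/5:3/5]
   → C = (-41/5, -32/5)
3. E_x = -156/5  [GA ∥ EC ∩ AC ∥ GE]
4. E_y = -32/5  [GA ∥ EC ∩ AC ∥ GE]
   → E = (-156/5, -32/5)
5. F_x = -33/2  [FE · DG = 2057/10 ∩ FA · ED = 4564/5]
6. F_y = -13/2  [FE · DG = 2057/10 ∩ FA · ED = 4564/5]
   → F = (-33/2, -13/2)

C = (-41/5, -32/5)
E = (-156/5, -32/5)
F = (-33/2, -13/2)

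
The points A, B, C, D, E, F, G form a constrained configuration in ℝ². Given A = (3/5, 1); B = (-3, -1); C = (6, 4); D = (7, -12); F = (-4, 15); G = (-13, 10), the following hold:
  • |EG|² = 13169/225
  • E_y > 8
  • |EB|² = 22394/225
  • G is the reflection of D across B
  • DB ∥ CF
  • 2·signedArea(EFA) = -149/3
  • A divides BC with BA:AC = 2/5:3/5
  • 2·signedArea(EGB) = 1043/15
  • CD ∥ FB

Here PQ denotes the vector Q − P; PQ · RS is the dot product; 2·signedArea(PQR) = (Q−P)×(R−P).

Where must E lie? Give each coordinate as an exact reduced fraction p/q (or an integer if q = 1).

1. E_x = -82/15  [2·signedArea(EGB) = 1043/15 ∩ 2·signedArea(EFA) = -149/3]
2. E_y = 26/3  [2·signedArea(EGB) = 1043/15 ∩ 2·signedArea(EFA) = -149/3]
   → E = (-82/15, 26/3)

E = (-82/15, 26/3)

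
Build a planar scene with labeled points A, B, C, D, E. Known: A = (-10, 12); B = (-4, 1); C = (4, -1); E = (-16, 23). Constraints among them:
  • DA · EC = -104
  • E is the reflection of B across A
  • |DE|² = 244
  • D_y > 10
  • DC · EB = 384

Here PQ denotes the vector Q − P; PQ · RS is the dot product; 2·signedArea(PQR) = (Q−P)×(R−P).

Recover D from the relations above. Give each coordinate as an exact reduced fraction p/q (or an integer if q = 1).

D = (-6, 11)

1. D_x = -6  [DC · EB = 384 ∩ DA · EC = -104]
2. D_y = 11  [DC · EB = 384 ∩ DA · EC = -104]
   → D = (-6, 11)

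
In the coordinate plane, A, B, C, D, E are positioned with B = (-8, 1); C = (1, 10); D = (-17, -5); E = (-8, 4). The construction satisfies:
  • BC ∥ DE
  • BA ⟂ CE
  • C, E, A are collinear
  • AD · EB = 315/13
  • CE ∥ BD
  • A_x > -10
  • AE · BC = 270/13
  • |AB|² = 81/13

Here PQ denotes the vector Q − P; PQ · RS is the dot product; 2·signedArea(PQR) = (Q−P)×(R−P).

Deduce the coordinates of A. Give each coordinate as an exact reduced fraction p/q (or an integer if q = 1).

A = (-122/13, 40/13)

1. A_x = -122/13  [C, E, A are collinear ∩ BA ⟂ CE]
2. A_y = 40/13  [C, E, A are collinear ∩ BA ⟂ CE]
   → A = (-122/13, 40/13)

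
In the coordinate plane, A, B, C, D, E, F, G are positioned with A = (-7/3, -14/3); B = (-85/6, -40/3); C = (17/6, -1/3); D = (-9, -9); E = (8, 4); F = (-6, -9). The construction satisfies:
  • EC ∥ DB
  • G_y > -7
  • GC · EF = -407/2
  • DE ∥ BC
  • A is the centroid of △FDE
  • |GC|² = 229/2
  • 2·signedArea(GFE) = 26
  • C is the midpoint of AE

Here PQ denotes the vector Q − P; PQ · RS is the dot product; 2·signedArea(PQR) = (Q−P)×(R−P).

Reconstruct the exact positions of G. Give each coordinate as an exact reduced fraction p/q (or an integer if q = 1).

G = (-17/3, -41/6)

1. G_x = -17/3  [GC · EF = -407/2 ∩ 2·signedArea(GFE) = 26]
2. G_y = -41/6  [GC · EF = -407/2 ∩ 2·signedArea(GFE) = 26]
   → G = (-17/3, -41/6)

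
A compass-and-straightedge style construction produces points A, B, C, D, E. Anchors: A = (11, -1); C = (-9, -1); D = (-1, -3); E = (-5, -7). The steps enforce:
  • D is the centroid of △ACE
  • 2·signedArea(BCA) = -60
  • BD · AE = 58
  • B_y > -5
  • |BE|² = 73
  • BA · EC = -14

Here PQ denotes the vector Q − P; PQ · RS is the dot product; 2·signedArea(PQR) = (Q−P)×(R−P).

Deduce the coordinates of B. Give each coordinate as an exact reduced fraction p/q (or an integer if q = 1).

1. B_x = 3  [BD · AE = 58 ∩ BA · EC = -14]
2. B_y = -4  [BD · AE = 58 ∩ BA · EC = -14]
   → B = (3, -4)

B = (3, -4)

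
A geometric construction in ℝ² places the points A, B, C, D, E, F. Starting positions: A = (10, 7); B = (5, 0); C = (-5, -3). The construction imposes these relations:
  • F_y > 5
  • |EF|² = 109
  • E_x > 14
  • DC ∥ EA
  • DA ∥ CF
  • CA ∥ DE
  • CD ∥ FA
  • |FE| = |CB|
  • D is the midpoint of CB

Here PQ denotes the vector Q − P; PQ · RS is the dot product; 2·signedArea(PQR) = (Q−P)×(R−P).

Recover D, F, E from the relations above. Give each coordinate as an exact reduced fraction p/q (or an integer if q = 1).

1. D_x = 0  [D is the midpoint of CB]
2. D_y = -3/2  [D is the midpoint of CB]
   → D = (0, -3/2)
3. F_x = 5  [CD ∥ FA ∩ DA ∥ CF]
4. F_y = 11/2  [CD ∥ FA ∩ DA ∥ CF]
   → F = (5, 11/2)
5. E_x = 15  [DC ∥ EA ∩ CA ∥ DE]
6. E_y = 17/2  [DC ∥ EA ∩ CA ∥ DE]
   → E = (15, 17/2)

D = (0, -3/2)
E = (15, 17/2)
F = (5, 11/2)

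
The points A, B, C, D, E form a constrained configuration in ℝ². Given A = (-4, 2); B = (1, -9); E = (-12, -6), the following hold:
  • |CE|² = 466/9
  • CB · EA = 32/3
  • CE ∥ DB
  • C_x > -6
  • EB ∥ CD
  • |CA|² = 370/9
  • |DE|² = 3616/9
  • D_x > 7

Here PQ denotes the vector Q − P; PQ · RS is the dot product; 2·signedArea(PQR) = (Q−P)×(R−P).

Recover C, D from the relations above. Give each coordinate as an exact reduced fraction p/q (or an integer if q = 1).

1. C_x = -5  [line -8·x + -8·y + -224/3 = 0 ∩ |CA|² = 370/9]
2. C_y = -13/3  [line -8·x + -8·y + -224/3 = 0 ∩ |CA|² = 370/9]
   → C = (-5, -13/3)
3. D_x = 8  [CE ∥ DB ∩ EB ∥ CD]
4. D_y = -22/3  [CE ∥ DB ∩ EB ∥ CD]
   → D = (8, -22/3)

C = (-5, -13/3)
D = (8, -22/3)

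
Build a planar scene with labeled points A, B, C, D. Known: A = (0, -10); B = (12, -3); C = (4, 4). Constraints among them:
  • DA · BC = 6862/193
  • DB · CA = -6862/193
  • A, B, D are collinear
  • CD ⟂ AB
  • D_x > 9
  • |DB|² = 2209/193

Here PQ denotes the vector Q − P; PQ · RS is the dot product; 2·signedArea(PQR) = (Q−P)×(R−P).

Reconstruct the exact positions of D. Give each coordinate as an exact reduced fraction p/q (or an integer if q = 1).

D = (1752/193, -908/193)

1. D_x = 1752/193  [A, B, D are collinear ∩ CD ⟂ AB]
2. D_y = -908/193  [A, B, D are collinear ∩ CD ⟂ AB]
   → D = (1752/193, -908/193)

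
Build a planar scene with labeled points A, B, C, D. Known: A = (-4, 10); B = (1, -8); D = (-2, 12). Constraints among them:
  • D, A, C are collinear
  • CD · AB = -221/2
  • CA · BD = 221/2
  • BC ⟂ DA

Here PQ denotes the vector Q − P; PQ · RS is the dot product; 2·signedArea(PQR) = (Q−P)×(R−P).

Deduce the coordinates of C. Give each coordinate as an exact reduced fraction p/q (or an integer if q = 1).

C = (-21/2, 7/2)

1. C_x = -21/2  [D, A, C are collinear ∩ BC ⟂ DA]
2. C_y = 7/2  [D, A, C are collinear ∩ BC ⟂ DA]
   → C = (-21/2, 7/2)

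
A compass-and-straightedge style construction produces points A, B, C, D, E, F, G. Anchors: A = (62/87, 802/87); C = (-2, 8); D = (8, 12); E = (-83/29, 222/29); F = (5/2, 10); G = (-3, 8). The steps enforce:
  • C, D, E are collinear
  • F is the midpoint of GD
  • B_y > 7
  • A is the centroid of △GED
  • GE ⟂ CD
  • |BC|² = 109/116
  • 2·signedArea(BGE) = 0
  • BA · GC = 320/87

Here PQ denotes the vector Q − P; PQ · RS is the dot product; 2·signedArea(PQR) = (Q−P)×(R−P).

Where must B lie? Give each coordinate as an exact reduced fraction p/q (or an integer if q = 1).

B = (-86/29, 459/58)

1. B_x = -86/29  [2·signedArea(BGE) = 0 ∩ BA · GC = 320/87]
2. B_y = 459/58  [2·signedArea(BGE) = 0 ∩ BA · GC = 320/87]
   → B = (-86/29, 459/58)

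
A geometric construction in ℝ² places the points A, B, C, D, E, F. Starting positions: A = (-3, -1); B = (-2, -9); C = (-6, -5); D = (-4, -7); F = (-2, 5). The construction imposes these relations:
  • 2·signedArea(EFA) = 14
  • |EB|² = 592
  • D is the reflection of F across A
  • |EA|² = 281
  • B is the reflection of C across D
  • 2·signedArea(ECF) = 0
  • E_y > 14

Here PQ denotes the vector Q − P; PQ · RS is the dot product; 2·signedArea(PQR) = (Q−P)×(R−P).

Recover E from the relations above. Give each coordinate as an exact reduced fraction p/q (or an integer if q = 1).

1. E_x = 2  [2·signedArea(ECF) = 0 ∩ 2·signedArea(EFA) = 14]
2. E_y = 15  [2·signedArea(ECF) = 0 ∩ 2·signedArea(EFA) = 14]
   → E = (2, 15)

E = (2, 15)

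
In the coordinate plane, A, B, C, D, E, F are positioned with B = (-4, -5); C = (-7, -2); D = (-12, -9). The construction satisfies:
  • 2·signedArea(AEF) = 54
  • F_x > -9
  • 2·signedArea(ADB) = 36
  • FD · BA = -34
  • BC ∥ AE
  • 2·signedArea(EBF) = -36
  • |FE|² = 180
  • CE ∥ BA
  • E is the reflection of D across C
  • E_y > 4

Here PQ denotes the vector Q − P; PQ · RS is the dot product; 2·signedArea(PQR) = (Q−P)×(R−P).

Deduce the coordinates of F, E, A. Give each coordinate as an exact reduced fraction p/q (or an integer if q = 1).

A = (1, 2)
E = (-2, 5)
F = (-8, -7)

1. E_x = -2  [E is the reflection of D across C]
2. E_y = 5  [E is the reflection of D across C]
   → E = (-2, 5)
3. A_x = 1  [BC ∥ AE ∩ CE ∥ BA]
4. A_y = 2  [BC ∥ AE ∩ CE ∥ BA]
   → A = (1, 2)
5. F_x = -8  [FD · BA = -34 ∩ 2·signedArea(EBF) = -36]
6. F_y = -7  [FD · BA = -34 ∩ 2·signedArea(EBF) = -36]
   → F = (-8, -7)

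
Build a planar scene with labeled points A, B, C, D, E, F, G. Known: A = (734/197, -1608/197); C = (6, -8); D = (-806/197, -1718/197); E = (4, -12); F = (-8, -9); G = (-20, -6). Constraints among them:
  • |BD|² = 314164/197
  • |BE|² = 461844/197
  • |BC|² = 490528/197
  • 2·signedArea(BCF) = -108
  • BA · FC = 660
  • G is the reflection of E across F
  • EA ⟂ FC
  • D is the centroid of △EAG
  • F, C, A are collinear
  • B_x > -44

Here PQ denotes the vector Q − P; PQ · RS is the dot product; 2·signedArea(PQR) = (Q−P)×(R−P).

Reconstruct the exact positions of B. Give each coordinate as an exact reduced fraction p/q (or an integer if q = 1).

1. B_x = -8614/197  [BA · FC = 660 ∩ 2·signedArea(BCF) = -108]
2. B_y = -756/197  [BA · FC = 660 ∩ 2·signedArea(BCF) = -108]
   → B = (-8614/197, -756/197)

B = (-8614/197, -756/197)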